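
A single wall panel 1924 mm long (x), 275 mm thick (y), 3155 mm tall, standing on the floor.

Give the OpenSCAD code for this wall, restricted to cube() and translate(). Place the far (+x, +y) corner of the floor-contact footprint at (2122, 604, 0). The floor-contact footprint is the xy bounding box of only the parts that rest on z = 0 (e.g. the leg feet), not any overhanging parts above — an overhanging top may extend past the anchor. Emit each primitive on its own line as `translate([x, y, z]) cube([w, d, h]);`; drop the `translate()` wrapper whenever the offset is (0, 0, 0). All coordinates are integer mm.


translate([198, 329, 0]) cube([1924, 275, 3155]);


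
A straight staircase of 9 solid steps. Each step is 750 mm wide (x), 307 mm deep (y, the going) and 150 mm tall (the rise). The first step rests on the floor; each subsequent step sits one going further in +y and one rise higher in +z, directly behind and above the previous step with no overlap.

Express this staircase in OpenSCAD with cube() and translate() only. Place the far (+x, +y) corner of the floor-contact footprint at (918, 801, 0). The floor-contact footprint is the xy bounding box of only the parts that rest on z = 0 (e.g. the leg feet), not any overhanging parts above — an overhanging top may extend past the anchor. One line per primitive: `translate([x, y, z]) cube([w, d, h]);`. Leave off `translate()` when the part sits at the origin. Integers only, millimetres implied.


translate([168, 494, 0]) cube([750, 307, 150]);
translate([168, 801, 150]) cube([750, 307, 150]);
translate([168, 1108, 300]) cube([750, 307, 150]);
translate([168, 1415, 450]) cube([750, 307, 150]);
translate([168, 1722, 600]) cube([750, 307, 150]);
translate([168, 2029, 750]) cube([750, 307, 150]);
translate([168, 2336, 900]) cube([750, 307, 150]);
translate([168, 2643, 1050]) cube([750, 307, 150]);
translate([168, 2950, 1200]) cube([750, 307, 150]);


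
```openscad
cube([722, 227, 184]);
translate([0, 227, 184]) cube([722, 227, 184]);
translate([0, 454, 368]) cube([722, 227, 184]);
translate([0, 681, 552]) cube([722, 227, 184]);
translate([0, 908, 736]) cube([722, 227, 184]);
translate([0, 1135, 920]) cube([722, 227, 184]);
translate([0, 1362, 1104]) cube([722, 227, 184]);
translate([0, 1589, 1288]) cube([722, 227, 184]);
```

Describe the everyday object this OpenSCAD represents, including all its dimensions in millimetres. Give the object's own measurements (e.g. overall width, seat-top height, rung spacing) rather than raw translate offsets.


A straight staircase of 8 solid steps. Each step is 722 mm wide (x), 227 mm deep (y, the going) and 184 mm tall (the rise). The first step rests on the floor; each subsequent step sits one going further in +y and one rise higher in +z, directly behind and above the previous step with no overlap.


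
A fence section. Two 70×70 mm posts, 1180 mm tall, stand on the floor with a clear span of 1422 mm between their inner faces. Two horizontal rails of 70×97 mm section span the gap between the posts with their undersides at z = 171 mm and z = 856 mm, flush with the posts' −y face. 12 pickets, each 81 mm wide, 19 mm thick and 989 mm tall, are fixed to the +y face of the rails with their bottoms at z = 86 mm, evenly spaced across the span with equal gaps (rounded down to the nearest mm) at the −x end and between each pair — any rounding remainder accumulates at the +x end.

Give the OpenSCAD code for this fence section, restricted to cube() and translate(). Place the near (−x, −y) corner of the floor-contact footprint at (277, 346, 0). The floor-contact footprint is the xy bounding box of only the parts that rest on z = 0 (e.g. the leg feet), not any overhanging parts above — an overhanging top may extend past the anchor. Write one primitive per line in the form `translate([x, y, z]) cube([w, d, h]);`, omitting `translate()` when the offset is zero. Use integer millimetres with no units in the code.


translate([277, 346, 0]) cube([70, 70, 1180]);
translate([1769, 346, 0]) cube([70, 70, 1180]);
translate([347, 346, 171]) cube([1422, 70, 97]);
translate([347, 346, 856]) cube([1422, 70, 97]);
translate([381, 416, 86]) cube([81, 19, 989]);
translate([496, 416, 86]) cube([81, 19, 989]);
translate([611, 416, 86]) cube([81, 19, 989]);
translate([726, 416, 86]) cube([81, 19, 989]);
translate([841, 416, 86]) cube([81, 19, 989]);
translate([956, 416, 86]) cube([81, 19, 989]);
translate([1071, 416, 86]) cube([81, 19, 989]);
translate([1186, 416, 86]) cube([81, 19, 989]);
translate([1301, 416, 86]) cube([81, 19, 989]);
translate([1416, 416, 86]) cube([81, 19, 989]);
translate([1531, 416, 86]) cube([81, 19, 989]);
translate([1646, 416, 86]) cube([81, 19, 989]);


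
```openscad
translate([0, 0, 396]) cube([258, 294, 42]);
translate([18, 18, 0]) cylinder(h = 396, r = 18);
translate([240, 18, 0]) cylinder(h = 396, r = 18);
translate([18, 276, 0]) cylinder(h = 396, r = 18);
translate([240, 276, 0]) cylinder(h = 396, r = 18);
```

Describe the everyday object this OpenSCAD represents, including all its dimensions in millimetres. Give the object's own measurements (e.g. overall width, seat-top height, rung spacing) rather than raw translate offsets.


A simple wooden stool: a rectangular seat 258 mm (x) by 294 mm (y), 42 mm thick, top face at z = 438 mm, on four round legs, each 36 mm in diameter. The legs rest on z = 0, each leg's axis is inset half a diameter from the nearest pair of seat edges (so the leg's bounding box is flush with the corner).


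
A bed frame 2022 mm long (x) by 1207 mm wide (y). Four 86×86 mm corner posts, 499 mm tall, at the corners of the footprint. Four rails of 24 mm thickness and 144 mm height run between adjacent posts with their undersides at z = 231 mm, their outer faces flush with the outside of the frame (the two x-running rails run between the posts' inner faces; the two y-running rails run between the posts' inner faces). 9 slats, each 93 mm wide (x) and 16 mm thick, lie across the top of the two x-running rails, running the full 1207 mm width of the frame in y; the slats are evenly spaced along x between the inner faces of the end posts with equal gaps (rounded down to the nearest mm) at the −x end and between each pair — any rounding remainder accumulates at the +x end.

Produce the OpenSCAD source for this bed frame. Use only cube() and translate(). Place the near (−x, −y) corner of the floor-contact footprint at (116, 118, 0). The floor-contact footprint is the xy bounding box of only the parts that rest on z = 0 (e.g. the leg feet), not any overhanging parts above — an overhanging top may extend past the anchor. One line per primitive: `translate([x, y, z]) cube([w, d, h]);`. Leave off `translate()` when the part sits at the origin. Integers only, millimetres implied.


translate([116, 118, 0]) cube([86, 86, 499]);
translate([116, 1239, 0]) cube([86, 86, 499]);
translate([2052, 118, 0]) cube([86, 86, 499]);
translate([2052, 1239, 0]) cube([86, 86, 499]);
translate([202, 118, 231]) cube([1850, 24, 144]);
translate([202, 1301, 231]) cube([1850, 24, 144]);
translate([116, 204, 231]) cube([24, 1035, 144]);
translate([2114, 204, 231]) cube([24, 1035, 144]);
translate([303, 118, 375]) cube([93, 1207, 16]);
translate([497, 118, 375]) cube([93, 1207, 16]);
translate([691, 118, 375]) cube([93, 1207, 16]);
translate([885, 118, 375]) cube([93, 1207, 16]);
translate([1079, 118, 375]) cube([93, 1207, 16]);
translate([1273, 118, 375]) cube([93, 1207, 16]);
translate([1467, 118, 375]) cube([93, 1207, 16]);
translate([1661, 118, 375]) cube([93, 1207, 16]);
translate([1855, 118, 375]) cube([93, 1207, 16]);


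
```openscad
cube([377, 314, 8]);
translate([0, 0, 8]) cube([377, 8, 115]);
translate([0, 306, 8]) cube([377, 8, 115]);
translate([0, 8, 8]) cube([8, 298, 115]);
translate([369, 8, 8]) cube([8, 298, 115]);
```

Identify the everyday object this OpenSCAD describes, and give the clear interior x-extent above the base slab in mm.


An open box. The internal width is 361 mm.

A 377×314 base slab with four walls standing on it — an open box. The base is 377 mm wide and the walls are 8 mm thick, so the internal width is 377 − 2 × 8 = 361 mm.


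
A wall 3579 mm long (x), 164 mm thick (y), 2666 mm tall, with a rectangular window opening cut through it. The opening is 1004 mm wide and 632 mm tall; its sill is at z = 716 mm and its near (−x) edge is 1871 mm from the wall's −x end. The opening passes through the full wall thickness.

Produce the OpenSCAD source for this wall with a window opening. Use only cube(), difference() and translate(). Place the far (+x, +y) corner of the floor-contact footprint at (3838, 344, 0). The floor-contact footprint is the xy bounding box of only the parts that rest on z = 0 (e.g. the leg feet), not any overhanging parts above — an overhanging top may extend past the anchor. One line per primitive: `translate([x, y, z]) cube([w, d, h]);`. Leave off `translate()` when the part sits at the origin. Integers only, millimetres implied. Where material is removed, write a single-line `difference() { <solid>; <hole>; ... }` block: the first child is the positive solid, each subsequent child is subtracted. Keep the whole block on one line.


difference() { translate([259, 180, 0]) cube([3579, 164, 2666]); translate([2130, 180, 716]) cube([1004, 164, 632]); }


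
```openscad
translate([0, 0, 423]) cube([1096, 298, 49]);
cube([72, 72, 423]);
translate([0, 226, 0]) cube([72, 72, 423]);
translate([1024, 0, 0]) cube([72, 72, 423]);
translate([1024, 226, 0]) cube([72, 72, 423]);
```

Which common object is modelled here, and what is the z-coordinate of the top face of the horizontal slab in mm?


A bench. The seat-top height is 472 mm.

A long slab on four corner posts — a bench. The slab sits at z = 423 with thickness 49, so the top is 423 + 49 = 472 mm.


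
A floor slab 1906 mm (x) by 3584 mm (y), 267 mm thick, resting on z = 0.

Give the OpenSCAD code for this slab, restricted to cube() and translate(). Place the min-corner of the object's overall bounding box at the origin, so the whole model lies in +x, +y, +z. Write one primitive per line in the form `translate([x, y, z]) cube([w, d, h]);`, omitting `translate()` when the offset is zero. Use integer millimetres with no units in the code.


cube([1906, 3584, 267]);


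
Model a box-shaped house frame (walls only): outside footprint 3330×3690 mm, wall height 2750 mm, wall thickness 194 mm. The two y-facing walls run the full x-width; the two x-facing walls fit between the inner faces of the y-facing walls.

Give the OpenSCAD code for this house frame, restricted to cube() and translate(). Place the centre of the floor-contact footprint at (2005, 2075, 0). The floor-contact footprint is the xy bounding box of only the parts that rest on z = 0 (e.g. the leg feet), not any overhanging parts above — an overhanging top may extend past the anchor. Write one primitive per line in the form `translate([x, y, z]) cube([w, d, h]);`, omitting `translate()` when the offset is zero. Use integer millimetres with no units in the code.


translate([340, 230, 0]) cube([3330, 194, 2750]);
translate([340, 3726, 0]) cube([3330, 194, 2750]);
translate([340, 424, 0]) cube([194, 3302, 2750]);
translate([3476, 424, 0]) cube([194, 3302, 2750]);


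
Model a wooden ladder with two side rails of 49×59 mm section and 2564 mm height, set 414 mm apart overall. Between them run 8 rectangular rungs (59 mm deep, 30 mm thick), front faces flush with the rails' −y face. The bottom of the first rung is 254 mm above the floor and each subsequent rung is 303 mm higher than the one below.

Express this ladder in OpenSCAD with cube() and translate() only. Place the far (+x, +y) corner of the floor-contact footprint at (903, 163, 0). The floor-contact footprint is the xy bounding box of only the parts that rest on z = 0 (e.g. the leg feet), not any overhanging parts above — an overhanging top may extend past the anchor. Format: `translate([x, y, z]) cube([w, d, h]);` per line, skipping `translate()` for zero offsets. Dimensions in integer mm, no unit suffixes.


// rung span = 414 - 2*49 = 316
// rung[k] z = 254 + k*303
translate([489, 104, 0]) cube([49, 59, 2564]);
translate([854, 104, 0]) cube([49, 59, 2564]);
translate([538, 104, 254]) cube([316, 59, 30]);
translate([538, 104, 557]) cube([316, 59, 30]);
translate([538, 104, 860]) cube([316, 59, 30]);
translate([538, 104, 1163]) cube([316, 59, 30]);
translate([538, 104, 1466]) cube([316, 59, 30]);
translate([538, 104, 1769]) cube([316, 59, 30]);
translate([538, 104, 2072]) cube([316, 59, 30]);
translate([538, 104, 2375]) cube([316, 59, 30]);


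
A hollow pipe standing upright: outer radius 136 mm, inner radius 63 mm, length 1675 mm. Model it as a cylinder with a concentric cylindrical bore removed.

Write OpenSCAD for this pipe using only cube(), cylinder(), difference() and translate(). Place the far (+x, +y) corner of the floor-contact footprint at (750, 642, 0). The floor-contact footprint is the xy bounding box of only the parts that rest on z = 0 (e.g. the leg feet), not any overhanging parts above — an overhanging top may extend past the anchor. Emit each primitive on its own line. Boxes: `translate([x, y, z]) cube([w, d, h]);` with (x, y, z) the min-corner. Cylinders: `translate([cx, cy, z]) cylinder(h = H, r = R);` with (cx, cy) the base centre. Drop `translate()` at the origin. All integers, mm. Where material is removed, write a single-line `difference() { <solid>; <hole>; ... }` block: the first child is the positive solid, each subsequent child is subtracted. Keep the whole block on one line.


difference() { translate([614, 506, 0]) cylinder(h = 1675, r = 136); translate([614, 506, 0]) cylinder(h = 1675, r = 63); }


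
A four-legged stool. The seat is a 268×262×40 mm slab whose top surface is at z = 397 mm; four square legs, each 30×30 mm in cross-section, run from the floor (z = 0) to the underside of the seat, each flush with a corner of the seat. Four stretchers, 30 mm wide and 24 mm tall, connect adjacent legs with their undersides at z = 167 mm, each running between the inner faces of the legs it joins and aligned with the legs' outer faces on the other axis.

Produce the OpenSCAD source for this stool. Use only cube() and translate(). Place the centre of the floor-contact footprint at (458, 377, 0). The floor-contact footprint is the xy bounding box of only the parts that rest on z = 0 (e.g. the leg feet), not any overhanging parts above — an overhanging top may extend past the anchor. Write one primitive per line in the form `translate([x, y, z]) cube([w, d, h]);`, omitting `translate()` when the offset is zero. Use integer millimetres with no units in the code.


// leg_h = 397 - 40 = 357
// stretcher span = 268 - 2*30 = 208
translate([324, 246, 357]) cube([268, 262, 40]);
translate([324, 246, 0]) cube([30, 30, 357]);
translate([562, 246, 0]) cube([30, 30, 357]);
translate([324, 478, 0]) cube([30, 30, 357]);
translate([562, 478, 0]) cube([30, 30, 357]);
translate([354, 246, 167]) cube([208, 30, 24]);
translate([354, 478, 167]) cube([208, 30, 24]);
translate([324, 276, 167]) cube([30, 202, 24]);
translate([562, 276, 167]) cube([30, 202, 24]);


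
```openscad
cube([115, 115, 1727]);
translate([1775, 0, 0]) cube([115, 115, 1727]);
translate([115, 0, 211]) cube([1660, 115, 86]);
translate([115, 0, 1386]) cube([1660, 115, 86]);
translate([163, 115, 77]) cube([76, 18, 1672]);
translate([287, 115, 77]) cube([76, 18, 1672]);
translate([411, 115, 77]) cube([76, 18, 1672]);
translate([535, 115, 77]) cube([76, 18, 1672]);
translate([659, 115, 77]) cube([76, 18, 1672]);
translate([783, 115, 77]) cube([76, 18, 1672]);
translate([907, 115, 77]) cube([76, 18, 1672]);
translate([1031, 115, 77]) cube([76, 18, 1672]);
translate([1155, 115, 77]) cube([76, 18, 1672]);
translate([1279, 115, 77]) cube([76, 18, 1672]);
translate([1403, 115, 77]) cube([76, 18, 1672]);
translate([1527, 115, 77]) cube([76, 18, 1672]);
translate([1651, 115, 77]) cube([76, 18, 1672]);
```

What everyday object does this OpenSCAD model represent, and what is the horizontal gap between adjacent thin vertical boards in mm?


A fence section. The picket gap is 48 mm.

Two posts, two rails, 13 pickets — a fence section. Span 1660 mm holds 13 pickets of 76 mm with 14 equal gaps: ⌊(1660 − 13·76) / 14⌋ = 48 mm.


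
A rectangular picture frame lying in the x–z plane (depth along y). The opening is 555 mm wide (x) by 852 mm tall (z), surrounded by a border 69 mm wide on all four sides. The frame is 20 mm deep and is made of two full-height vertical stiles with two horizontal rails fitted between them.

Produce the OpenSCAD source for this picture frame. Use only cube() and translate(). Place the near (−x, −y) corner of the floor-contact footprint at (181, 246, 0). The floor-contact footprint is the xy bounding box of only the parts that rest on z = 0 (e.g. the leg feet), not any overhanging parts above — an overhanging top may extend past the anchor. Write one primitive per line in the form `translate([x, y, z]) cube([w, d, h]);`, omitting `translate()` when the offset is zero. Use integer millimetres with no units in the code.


translate([181, 246, 0]) cube([69, 20, 990]);
translate([805, 246, 0]) cube([69, 20, 990]);
translate([250, 246, 0]) cube([555, 20, 69]);
translate([250, 246, 921]) cube([555, 20, 69]);


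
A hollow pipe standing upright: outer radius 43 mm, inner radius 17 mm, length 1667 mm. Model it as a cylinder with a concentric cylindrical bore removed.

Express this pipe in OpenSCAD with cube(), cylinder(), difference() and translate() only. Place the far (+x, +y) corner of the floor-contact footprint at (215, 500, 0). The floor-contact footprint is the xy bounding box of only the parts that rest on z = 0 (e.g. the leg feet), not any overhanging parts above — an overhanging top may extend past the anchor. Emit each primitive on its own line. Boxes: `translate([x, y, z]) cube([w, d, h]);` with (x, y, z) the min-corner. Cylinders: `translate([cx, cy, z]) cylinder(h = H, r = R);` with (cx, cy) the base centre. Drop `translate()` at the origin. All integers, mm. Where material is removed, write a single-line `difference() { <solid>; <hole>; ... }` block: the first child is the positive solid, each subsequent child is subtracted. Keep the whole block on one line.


difference() { translate([172, 457, 0]) cylinder(h = 1667, r = 43); translate([172, 457, 0]) cylinder(h = 1667, r = 17); }


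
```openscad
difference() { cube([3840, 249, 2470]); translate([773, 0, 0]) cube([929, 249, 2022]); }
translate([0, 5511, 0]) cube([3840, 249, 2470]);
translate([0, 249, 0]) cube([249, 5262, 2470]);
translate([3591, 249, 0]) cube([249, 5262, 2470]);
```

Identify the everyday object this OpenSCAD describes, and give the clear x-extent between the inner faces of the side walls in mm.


A single room. The interior width is 3342 mm.

Four walls enclosing a rectangle with a door in the front wall — a room. Outside width 3840 minus two 249 mm walls gives 3342 mm.


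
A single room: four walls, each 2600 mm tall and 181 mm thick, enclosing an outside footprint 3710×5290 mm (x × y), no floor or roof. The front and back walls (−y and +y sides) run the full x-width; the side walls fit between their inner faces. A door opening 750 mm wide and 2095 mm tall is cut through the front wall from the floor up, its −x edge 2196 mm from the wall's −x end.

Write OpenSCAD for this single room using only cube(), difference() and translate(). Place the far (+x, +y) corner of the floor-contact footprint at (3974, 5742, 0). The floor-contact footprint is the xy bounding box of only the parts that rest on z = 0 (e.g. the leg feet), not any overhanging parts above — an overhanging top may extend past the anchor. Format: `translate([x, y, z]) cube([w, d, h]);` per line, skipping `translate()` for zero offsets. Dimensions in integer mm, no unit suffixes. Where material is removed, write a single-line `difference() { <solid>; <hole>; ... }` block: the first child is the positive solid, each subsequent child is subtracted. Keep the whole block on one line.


difference() { translate([264, 452, 0]) cube([3710, 181, 2600]); translate([2460, 452, 0]) cube([750, 181, 2095]); }
translate([264, 5561, 0]) cube([3710, 181, 2600]);
translate([264, 633, 0]) cube([181, 4928, 2600]);
translate([3793, 633, 0]) cube([181, 4928, 2600]);


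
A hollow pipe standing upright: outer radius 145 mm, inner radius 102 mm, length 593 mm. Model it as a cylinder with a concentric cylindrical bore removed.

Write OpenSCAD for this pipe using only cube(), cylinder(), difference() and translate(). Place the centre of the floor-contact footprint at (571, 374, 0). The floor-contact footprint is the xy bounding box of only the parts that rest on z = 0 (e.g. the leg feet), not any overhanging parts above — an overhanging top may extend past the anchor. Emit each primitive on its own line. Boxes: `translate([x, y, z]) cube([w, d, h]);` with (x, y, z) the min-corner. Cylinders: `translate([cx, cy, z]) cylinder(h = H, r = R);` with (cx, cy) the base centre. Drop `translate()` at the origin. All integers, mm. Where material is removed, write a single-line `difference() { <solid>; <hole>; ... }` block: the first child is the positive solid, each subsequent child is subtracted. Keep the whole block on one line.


difference() { translate([571, 374, 0]) cylinder(h = 593, r = 145); translate([571, 374, 0]) cylinder(h = 593, r = 102); }


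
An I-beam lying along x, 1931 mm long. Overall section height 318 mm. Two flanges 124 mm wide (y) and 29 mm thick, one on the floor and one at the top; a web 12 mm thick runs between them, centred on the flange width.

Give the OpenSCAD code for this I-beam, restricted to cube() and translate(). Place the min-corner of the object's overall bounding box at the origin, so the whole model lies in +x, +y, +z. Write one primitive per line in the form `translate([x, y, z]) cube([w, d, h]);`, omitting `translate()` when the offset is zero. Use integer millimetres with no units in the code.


cube([1931, 124, 29]);
translate([0, 56, 29]) cube([1931, 12, 260]);
translate([0, 0, 289]) cube([1931, 124, 29]);


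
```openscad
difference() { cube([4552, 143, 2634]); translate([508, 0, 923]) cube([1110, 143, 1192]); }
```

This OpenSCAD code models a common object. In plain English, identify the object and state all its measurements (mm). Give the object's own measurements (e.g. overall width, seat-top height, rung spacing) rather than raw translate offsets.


A wall 4552 mm long (x), 143 mm thick (y), 2634 mm tall, with a rectangular window opening cut through it. The opening is 1110 mm wide and 1192 mm tall; its sill is at z = 923 mm and its near (−x) edge is 508 mm from the wall's −x end. The opening passes through the full wall thickness.


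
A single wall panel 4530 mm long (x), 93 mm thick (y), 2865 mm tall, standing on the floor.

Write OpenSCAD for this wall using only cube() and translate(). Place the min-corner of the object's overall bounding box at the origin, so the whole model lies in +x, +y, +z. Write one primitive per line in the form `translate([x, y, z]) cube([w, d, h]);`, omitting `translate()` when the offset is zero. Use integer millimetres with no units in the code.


cube([4530, 93, 2865]);


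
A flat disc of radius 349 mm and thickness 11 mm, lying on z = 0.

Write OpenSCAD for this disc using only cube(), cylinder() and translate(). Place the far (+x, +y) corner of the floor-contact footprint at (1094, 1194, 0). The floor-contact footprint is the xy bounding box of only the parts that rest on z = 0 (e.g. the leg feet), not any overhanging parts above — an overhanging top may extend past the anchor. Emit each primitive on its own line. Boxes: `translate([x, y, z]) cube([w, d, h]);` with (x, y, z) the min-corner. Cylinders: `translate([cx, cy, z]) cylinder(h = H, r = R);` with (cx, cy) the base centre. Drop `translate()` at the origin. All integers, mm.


translate([745, 845, 0]) cylinder(h = 11, r = 349);


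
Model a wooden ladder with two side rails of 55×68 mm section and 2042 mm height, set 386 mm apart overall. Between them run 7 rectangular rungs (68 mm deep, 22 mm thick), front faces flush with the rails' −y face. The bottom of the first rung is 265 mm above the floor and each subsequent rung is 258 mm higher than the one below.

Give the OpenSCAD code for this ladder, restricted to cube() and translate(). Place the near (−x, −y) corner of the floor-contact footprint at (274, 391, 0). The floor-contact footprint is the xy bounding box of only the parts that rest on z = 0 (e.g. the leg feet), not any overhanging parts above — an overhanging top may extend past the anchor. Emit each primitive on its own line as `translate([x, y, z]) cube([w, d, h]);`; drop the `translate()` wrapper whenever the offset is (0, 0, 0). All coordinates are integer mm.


translate([274, 391, 0]) cube([55, 68, 2042]);
translate([605, 391, 0]) cube([55, 68, 2042]);
translate([329, 391, 265]) cube([276, 68, 22]);
translate([329, 391, 523]) cube([276, 68, 22]);
translate([329, 391, 781]) cube([276, 68, 22]);
translate([329, 391, 1039]) cube([276, 68, 22]);
translate([329, 391, 1297]) cube([276, 68, 22]);
translate([329, 391, 1555]) cube([276, 68, 22]);
translate([329, 391, 1813]) cube([276, 68, 22]);


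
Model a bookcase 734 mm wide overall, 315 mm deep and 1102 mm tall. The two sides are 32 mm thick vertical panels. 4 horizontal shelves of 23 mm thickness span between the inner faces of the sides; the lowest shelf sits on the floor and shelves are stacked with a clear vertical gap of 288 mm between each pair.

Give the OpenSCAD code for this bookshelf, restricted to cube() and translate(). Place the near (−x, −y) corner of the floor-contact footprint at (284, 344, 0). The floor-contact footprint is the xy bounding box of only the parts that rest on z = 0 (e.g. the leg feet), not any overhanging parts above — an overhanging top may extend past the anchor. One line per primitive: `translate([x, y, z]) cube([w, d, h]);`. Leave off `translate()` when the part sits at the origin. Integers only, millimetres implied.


translate([284, 344, 0]) cube([32, 315, 1102]);
translate([986, 344, 0]) cube([32, 315, 1102]);
translate([316, 344, 0]) cube([670, 315, 23]);
translate([316, 344, 311]) cube([670, 315, 23]);
translate([316, 344, 622]) cube([670, 315, 23]);
translate([316, 344, 933]) cube([670, 315, 23]);


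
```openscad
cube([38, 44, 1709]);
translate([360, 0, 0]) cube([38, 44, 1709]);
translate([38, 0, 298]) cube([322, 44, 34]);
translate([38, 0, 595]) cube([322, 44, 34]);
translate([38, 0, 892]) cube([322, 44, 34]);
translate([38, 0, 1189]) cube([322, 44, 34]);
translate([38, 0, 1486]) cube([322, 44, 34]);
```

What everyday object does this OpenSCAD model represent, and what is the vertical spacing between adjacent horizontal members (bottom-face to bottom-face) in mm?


A ladder. The rung spacing is 297 mm.

Two tall 38×44 posts with 5 short bars between them — a ladder. Adjacent rungs sit at z = 298 and z = 595, so the spacing is 595 − 298 = 297 mm.


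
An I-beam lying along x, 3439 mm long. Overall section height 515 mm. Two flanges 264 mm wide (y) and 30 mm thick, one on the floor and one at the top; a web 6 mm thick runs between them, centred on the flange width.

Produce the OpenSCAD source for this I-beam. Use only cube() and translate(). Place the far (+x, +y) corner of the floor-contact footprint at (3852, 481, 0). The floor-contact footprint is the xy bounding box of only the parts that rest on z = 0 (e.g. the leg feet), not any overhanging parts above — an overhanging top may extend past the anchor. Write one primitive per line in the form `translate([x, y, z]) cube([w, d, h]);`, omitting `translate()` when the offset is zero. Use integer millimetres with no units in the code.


translate([413, 217, 0]) cube([3439, 264, 30]);
translate([413, 346, 30]) cube([3439, 6, 455]);
translate([413, 217, 485]) cube([3439, 264, 30]);


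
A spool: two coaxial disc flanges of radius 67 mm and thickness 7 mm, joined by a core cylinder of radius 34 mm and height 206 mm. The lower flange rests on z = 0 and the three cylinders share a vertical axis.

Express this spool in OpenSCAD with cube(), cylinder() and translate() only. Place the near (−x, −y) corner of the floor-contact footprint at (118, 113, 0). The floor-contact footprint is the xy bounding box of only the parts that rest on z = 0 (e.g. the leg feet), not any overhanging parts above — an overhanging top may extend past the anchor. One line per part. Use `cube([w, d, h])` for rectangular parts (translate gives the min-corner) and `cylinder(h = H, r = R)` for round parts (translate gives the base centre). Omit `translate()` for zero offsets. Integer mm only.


translate([185, 180, 0]) cylinder(h = 7, r = 67);
translate([185, 180, 7]) cylinder(h = 206, r = 34);
translate([185, 180, 213]) cylinder(h = 7, r = 67);


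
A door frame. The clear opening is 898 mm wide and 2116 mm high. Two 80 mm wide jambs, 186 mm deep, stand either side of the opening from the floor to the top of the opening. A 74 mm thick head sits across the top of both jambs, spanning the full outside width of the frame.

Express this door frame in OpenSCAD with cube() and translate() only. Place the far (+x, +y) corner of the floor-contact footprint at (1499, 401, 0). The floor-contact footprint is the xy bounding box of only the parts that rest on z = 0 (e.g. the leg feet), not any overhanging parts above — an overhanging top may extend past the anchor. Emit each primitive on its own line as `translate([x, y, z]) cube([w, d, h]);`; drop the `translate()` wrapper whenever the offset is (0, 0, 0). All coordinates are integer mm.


translate([441, 215, 0]) cube([80, 186, 2116]);
translate([1419, 215, 0]) cube([80, 186, 2116]);
translate([441, 215, 2116]) cube([1058, 186, 74]);


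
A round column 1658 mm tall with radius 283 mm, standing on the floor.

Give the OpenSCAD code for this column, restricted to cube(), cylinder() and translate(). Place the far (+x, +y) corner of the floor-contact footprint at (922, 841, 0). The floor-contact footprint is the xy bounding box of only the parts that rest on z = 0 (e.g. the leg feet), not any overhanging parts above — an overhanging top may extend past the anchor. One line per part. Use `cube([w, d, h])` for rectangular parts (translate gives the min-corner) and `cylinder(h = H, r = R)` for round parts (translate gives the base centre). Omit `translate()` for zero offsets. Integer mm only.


translate([639, 558, 0]) cylinder(h = 1658, r = 283);


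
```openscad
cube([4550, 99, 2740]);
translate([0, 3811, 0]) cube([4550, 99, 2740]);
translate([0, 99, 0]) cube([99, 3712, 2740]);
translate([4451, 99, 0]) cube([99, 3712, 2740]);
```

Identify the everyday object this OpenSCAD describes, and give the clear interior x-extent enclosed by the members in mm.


A house (or room) frame. The interior width is 4352 mm.

Four 2740 mm walls enclosing a rectangle with no floor or roof — a room or house frame. Outside width is 4550 mm and wall thickness is 99 mm, so the interior width is 4550 − 2 × 99 = 4352 mm.


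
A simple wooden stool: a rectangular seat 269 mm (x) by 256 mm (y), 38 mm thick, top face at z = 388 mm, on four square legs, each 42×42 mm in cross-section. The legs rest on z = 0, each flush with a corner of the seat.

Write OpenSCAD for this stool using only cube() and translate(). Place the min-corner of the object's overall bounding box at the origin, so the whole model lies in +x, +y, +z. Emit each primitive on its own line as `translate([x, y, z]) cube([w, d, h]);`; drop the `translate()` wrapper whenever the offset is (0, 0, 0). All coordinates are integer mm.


translate([0, 0, 350]) cube([269, 256, 38]);
cube([42, 42, 350]);
translate([227, 0, 0]) cube([42, 42, 350]);
translate([0, 214, 0]) cube([42, 42, 350]);
translate([227, 214, 0]) cube([42, 42, 350]);


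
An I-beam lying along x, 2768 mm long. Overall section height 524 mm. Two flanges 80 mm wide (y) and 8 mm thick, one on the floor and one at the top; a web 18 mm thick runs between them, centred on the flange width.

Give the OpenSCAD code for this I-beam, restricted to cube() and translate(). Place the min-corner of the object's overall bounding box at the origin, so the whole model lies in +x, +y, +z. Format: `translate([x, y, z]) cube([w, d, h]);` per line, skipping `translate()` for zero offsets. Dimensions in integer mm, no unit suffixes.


cube([2768, 80, 8]);
translate([0, 31, 8]) cube([2768, 18, 508]);
translate([0, 0, 516]) cube([2768, 80, 8]);


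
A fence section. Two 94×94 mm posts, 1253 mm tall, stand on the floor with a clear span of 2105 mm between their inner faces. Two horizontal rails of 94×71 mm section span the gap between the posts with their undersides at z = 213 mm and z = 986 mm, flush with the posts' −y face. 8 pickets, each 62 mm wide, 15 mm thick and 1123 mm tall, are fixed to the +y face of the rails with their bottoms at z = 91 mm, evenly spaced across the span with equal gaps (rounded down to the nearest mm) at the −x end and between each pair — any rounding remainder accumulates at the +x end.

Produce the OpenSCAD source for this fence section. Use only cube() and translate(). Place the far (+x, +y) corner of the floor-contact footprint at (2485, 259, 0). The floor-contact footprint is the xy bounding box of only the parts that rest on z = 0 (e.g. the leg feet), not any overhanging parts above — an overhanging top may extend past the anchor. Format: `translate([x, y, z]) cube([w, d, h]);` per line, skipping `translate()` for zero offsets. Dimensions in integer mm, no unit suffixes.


translate([192, 165, 0]) cube([94, 94, 1253]);
translate([2391, 165, 0]) cube([94, 94, 1253]);
translate([286, 165, 213]) cube([2105, 94, 71]);
translate([286, 165, 986]) cube([2105, 94, 71]);
translate([464, 259, 91]) cube([62, 15, 1123]);
translate([704, 259, 91]) cube([62, 15, 1123]);
translate([944, 259, 91]) cube([62, 15, 1123]);
translate([1184, 259, 91]) cube([62, 15, 1123]);
translate([1424, 259, 91]) cube([62, 15, 1123]);
translate([1664, 259, 91]) cube([62, 15, 1123]);
translate([1904, 259, 91]) cube([62, 15, 1123]);
translate([2144, 259, 91]) cube([62, 15, 1123]);


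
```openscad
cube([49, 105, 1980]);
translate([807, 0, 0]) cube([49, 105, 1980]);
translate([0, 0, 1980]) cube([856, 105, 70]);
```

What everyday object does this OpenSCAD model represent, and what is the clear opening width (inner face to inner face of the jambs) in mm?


A door frame. The clear opening width is 758 mm.

Two 1980 mm tall posts with a header on top — a door frame. The left jamb is 49 mm wide at x = 0; the right jamb starts at x = 807. The clear opening is 807 − 49 = 758 mm.


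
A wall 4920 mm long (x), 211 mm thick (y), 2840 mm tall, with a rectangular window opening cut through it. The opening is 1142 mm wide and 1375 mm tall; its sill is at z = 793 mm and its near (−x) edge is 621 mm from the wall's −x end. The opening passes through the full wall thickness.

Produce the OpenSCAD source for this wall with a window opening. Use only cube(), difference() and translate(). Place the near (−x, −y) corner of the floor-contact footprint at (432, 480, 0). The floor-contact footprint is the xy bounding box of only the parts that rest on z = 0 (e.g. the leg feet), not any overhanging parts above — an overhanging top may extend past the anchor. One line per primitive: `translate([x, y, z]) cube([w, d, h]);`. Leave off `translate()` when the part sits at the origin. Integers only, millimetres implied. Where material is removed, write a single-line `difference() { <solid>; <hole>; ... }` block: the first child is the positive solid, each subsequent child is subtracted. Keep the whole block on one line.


difference() { translate([432, 480, 0]) cube([4920, 211, 2840]); translate([1053, 480, 793]) cube([1142, 211, 1375]); }


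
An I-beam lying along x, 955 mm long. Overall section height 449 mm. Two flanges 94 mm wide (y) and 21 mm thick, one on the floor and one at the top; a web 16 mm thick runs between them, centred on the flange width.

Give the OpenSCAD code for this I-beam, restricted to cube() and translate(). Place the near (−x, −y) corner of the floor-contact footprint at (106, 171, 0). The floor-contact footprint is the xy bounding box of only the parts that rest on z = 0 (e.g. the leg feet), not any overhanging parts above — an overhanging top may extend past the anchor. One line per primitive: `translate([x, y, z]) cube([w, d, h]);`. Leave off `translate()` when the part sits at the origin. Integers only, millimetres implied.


translate([106, 171, 0]) cube([955, 94, 21]);
translate([106, 210, 21]) cube([955, 16, 407]);
translate([106, 171, 428]) cube([955, 94, 21]);


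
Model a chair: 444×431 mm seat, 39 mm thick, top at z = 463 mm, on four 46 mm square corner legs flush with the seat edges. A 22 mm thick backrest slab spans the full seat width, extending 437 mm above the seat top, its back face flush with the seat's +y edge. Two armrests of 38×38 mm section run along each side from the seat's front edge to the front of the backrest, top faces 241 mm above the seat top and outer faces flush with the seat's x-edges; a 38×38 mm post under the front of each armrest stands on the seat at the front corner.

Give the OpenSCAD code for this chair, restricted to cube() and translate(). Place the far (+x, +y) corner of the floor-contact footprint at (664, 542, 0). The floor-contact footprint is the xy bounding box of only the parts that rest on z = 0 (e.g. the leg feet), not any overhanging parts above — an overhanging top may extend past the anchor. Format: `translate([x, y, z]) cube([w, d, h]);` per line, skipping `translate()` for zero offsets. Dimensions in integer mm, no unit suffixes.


translate([220, 111, 424]) cube([444, 431, 39]);
translate([220, 111, 0]) cube([46, 46, 424]);
translate([618, 111, 0]) cube([46, 46, 424]);
translate([220, 496, 0]) cube([46, 46, 424]);
translate([618, 496, 0]) cube([46, 46, 424]);
translate([220, 520, 463]) cube([444, 22, 437]);
translate([220, 111, 666]) cube([38, 409, 38]);
translate([626, 111, 666]) cube([38, 409, 38]);
translate([220, 111, 463]) cube([38, 38, 203]);
translate([626, 111, 463]) cube([38, 38, 203]);


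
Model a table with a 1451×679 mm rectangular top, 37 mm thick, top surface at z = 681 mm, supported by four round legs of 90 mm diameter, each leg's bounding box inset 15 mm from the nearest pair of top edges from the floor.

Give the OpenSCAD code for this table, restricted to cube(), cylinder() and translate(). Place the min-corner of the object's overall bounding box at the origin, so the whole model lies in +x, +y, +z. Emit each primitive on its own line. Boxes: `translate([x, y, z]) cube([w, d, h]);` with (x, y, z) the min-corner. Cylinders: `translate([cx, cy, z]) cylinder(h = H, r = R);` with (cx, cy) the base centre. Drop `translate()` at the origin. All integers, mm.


translate([0, 0, 644]) cube([1451, 679, 37]);
translate([60, 60, 0]) cylinder(h = 644, r = 45);
translate([1391, 60, 0]) cylinder(h = 644, r = 45);
translate([60, 619, 0]) cylinder(h = 644, r = 45);
translate([1391, 619, 0]) cylinder(h = 644, r = 45);


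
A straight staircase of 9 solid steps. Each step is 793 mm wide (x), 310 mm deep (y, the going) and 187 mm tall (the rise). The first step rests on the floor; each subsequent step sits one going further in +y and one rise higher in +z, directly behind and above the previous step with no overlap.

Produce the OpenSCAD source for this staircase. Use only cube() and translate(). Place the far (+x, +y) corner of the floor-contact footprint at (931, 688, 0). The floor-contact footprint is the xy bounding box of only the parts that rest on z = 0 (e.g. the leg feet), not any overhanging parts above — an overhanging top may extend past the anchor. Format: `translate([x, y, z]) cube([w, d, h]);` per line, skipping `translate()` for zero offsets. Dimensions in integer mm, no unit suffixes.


translate([138, 378, 0]) cube([793, 310, 187]);
translate([138, 688, 187]) cube([793, 310, 187]);
translate([138, 998, 374]) cube([793, 310, 187]);
translate([138, 1308, 561]) cube([793, 310, 187]);
translate([138, 1618, 748]) cube([793, 310, 187]);
translate([138, 1928, 935]) cube([793, 310, 187]);
translate([138, 2238, 1122]) cube([793, 310, 187]);
translate([138, 2548, 1309]) cube([793, 310, 187]);
translate([138, 2858, 1496]) cube([793, 310, 187]);
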